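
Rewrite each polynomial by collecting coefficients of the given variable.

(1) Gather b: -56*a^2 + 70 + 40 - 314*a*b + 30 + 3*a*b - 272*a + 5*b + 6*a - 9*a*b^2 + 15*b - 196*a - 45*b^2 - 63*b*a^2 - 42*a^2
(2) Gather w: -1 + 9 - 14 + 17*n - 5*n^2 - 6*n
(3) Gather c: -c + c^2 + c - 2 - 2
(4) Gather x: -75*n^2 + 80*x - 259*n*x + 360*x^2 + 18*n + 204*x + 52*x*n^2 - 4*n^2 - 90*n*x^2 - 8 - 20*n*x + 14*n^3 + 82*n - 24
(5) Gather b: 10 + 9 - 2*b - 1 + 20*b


(1) = -98*a^2 - 462*a + b^2*(-9*a - 45) + b*(-63*a^2 - 311*a + 20) + 140
(2) = -5*n^2 + 11*n - 6
(3) = c^2 - 4
(4) = 14*n^3 - 79*n^2 + 100*n + x^2*(360 - 90*n) + x*(52*n^2 - 279*n + 284) - 32
(5) = 18*b + 18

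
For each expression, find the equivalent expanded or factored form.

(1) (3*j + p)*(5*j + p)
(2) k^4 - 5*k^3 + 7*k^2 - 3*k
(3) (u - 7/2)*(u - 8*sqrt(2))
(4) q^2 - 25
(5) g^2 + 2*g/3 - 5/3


(1) = 15*j^2 + 8*j*p + p^2
(2) = k*(k - 3)*(k - 1)^2
(3) = u^2 - 8*sqrt(2)*u - 7*u/2 + 28*sqrt(2)
(4) = (q - 5)*(q + 5)
(5) = (g - 1)*(g + 5/3)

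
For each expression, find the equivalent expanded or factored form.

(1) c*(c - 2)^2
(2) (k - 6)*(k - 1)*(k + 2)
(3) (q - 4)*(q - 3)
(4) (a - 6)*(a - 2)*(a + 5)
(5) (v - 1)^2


(1) = c^3 - 4*c^2 + 4*c
(2) = k^3 - 5*k^2 - 8*k + 12
(3) = q^2 - 7*q + 12
(4) = a^3 - 3*a^2 - 28*a + 60
(5) = v^2 - 2*v + 1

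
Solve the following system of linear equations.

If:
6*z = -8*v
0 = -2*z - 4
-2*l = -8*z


Then:
l = -8
v = 3/2
z = -2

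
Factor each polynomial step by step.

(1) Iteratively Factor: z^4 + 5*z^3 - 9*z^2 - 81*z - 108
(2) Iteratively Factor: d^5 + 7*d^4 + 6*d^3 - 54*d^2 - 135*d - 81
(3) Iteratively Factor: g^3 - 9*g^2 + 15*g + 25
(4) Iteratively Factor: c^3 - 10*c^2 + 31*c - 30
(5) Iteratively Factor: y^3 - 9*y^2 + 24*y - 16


(1) = (z + 3)*(z^3 + 2*z^2 - 15*z - 36) = (z + 3)^2*(z^2 - z - 12) = (z - 4)*(z + 3)^2*(z + 3)
(2) = (d + 1)*(d^4 + 6*d^3 - 54*d - 81) = (d - 3)*(d + 1)*(d^3 + 9*d^2 + 27*d + 27) = (d - 3)*(d + 1)*(d + 3)*(d^2 + 6*d + 9) = (d - 3)*(d + 1)*(d + 3)^2*(d + 3)
(3) = (g - 5)*(g^2 - 4*g - 5) = (g - 5)*(g + 1)*(g - 5)
(4) = (c - 5)*(c^2 - 5*c + 6) = (c - 5)*(c - 2)*(c - 3)
(5) = (y - 4)*(y^2 - 5*y + 4) = (y - 4)*(y - 1)*(y - 4)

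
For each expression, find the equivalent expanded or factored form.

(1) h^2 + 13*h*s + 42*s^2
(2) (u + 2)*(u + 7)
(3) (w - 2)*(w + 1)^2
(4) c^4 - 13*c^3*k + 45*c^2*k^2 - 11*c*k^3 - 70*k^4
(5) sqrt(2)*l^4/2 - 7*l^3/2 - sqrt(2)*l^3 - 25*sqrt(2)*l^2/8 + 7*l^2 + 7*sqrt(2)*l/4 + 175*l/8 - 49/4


(1) = (h + 6*s)*(h + 7*s)
(2) = u^2 + 9*u + 14
(3) = w^3 - 3*w - 2
(4) = (c - 7*k)*(c - 5*k)*(c - 2*k)*(c + k)
(5) = (l - 7/2)*(l - 1/2)*(l - 7*sqrt(2)/2)*(sqrt(2)*l/2 + sqrt(2))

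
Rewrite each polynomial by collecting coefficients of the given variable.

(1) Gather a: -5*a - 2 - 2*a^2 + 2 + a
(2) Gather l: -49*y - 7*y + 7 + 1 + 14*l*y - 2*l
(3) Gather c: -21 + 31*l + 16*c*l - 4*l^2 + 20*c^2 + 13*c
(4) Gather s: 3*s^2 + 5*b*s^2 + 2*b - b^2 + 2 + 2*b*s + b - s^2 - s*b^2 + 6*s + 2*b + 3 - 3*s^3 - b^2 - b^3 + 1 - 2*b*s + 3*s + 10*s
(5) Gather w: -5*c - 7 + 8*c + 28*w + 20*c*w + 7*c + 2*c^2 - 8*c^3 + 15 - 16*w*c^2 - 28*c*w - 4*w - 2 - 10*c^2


(1) = -2*a^2 - 4*a
(2) = l*(14*y - 2) - 56*y + 8
(3) = 20*c^2 + c*(16*l + 13) - 4*l^2 + 31*l - 21
(4) = -b^3 - 2*b^2 + 5*b - 3*s^3 + s^2*(5*b + 2) + s*(19 - b^2) + 6
(5) = -8*c^3 - 8*c^2 + 10*c + w*(-16*c^2 - 8*c + 24) + 6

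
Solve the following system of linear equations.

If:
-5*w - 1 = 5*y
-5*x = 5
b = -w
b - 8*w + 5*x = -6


Then:
b = -1/9
w = 1/9
x = -1
y = -14/45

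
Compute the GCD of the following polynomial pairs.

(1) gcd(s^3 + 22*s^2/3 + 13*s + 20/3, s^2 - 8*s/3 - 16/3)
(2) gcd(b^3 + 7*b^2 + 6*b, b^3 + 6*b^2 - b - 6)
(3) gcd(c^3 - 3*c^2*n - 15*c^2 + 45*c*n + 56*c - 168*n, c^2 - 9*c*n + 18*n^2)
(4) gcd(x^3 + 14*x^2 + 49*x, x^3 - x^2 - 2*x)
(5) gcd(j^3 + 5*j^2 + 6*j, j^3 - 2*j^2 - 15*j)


(1) = gcd((s + 1)*(s + 4/3)*(s + 5), (s - 4)*(s + 4/3)) = s + 4/3
(2) = gcd(b*(b + 1)*(b + 6), (b - 1)*(b + 1)*(b + 6)) = b^2 + 7*b + 6
(3) = c - 3*n
(4) = gcd(x*(x + 7)^2, x*(x - 2)*(x + 1)) = x
(5) = j^2 + 3*j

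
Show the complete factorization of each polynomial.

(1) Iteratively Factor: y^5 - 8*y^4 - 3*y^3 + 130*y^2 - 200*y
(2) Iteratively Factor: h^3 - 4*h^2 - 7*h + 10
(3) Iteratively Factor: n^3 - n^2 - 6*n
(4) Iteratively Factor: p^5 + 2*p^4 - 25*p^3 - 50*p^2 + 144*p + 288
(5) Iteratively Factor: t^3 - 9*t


(1) = (y)*(y^4 - 8*y^3 - 3*y^2 + 130*y - 200) = y*(y - 5)*(y^3 - 3*y^2 - 18*y + 40) = y*(y - 5)*(y - 2)*(y^2 - y - 20) = y*(y - 5)*(y - 2)*(y + 4)*(y - 5)
(2) = (h + 2)*(h^2 - 6*h + 5) = (h - 5)*(h + 2)*(h - 1)
(3) = (n - 3)*(n^2 + 2*n) = n*(n - 3)*(n + 2)
(4) = (p + 2)*(p^4 - 25*p^2 + 144) = (p + 2)*(p + 3)*(p^3 - 3*p^2 - 16*p + 48) = (p - 4)*(p + 2)*(p + 3)*(p^2 + p - 12) = (p - 4)*(p + 2)*(p + 3)*(p + 4)*(p - 3)
(5) = (t)*(t^2 - 9) = t*(t + 3)*(t - 3)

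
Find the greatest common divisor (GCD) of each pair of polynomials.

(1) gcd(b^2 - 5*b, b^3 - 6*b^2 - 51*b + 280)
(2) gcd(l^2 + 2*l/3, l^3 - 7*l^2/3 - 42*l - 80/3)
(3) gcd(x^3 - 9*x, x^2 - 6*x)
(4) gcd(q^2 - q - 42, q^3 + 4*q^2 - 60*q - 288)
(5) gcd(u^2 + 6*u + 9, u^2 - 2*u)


(1) = gcd(b*(b - 5), (b - 8)*(b - 5)*(b + 7)) = b - 5
(2) = gcd(l*(l + 2/3), (l - 8)*(l + 2/3)*(l + 5)) = l + 2/3
(3) = x
(4) = gcd((q - 7)*(q + 6), (q - 8)*(q + 6)^2) = q + 6
(5) = gcd((u + 3)^2, u*(u - 2)) = 1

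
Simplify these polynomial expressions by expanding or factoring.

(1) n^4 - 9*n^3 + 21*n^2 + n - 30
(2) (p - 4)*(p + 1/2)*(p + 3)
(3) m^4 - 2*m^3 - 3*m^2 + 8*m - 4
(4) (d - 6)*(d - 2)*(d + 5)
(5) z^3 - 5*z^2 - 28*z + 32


(1) = (n - 5)*(n - 3)*(n - 2)*(n + 1)
(2) = p^3 - p^2/2 - 25*p/2 - 6
(3) = (m - 2)*(m - 1)^2*(m + 2)
(4) = d^3 - 3*d^2 - 28*d + 60
(5) = (z - 8)*(z - 1)*(z + 4)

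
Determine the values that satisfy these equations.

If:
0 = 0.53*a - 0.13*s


Then:
a = 0.245283018867925*s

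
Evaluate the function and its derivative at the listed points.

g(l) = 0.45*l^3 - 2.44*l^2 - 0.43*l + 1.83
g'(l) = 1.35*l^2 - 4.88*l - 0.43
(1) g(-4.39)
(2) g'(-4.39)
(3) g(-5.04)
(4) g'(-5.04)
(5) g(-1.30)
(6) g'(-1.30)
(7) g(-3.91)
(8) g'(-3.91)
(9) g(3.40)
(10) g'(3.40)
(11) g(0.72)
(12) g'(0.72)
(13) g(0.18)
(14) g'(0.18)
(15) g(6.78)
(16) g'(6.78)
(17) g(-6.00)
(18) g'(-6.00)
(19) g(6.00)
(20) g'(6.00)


(1) = -81.38
(2) = 47.01
(3) = -115.59
(4) = 58.46
(5) = -2.72
(6) = 8.20
(7) = -60.69
(8) = 39.29
(9) = -10.15
(10) = -1.42
(11) = 0.42
(12) = -3.24
(13) = 1.68
(14) = -1.26
(15) = 27.00
(16) = 28.54
(17) = -180.63
(18) = 77.45
(19) = 8.61
(20) = 18.89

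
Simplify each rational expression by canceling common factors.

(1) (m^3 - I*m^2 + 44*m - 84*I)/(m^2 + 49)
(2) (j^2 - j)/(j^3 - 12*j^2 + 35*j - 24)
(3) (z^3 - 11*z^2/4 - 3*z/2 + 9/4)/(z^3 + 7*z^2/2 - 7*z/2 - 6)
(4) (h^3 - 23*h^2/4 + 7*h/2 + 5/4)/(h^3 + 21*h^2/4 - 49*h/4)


(1) = (m^2 - 8*I*m - 12)/(m - 7*I)
(2) = j/(j^2 - 11*j + 24)
(3) = (4*z^2 - 15*z + 9)/(4*z^2 + 10*z - 24)
(4) = (4*h^3 - 23*h^2 + 14*h + 5)/(4*h^3 + 21*h^2 - 49*h)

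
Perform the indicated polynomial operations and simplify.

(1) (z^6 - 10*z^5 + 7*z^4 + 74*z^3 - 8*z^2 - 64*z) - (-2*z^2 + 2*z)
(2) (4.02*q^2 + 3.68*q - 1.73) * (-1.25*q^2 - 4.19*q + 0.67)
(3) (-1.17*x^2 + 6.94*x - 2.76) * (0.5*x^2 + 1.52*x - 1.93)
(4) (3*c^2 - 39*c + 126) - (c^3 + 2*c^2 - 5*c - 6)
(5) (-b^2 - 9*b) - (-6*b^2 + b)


(1) = z^6 - 10*z^5 + 7*z^4 + 74*z^3 - 6*z^2 - 66*z
(2) = -5.025*q^4 - 21.4438*q^3 - 10.5633*q^2 + 9.7143*q - 1.1591
(3) = -0.585*x^4 + 1.6916*x^3 + 11.4269*x^2 - 17.5894*x + 5.3268
(4) = -c^3 + c^2 - 34*c + 132
(5) = 5*b^2 - 10*b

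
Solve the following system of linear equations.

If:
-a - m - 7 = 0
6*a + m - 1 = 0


Then:
a = 8/5
m = -43/5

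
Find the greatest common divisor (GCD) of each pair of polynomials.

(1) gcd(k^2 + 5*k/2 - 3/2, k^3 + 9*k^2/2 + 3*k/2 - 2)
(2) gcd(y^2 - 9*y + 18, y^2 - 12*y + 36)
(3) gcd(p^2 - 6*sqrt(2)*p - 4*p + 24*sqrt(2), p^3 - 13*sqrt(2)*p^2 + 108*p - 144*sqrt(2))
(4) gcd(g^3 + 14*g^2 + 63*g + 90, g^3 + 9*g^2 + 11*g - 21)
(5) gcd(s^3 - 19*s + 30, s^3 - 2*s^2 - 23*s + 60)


(1) = gcd((k - 1/2)*(k + 3), (k - 1/2)*(k + 1)*(k + 4)) = k - 1/2
(2) = y - 6
(3) = gcd((p - 4)*(p - 6*sqrt(2)), (p - 6*sqrt(2))*(p - 4*sqrt(2))*(p - 3*sqrt(2))) = p - 6*sqrt(2)
(4) = gcd((g + 3)*(g + 5)*(g + 6), (g - 1)*(g + 3)*(g + 7)) = g + 3
(5) = gcd((s - 3)*(s - 2)*(s + 5), (s - 4)*(s - 3)*(s + 5)) = s^2 + 2*s - 15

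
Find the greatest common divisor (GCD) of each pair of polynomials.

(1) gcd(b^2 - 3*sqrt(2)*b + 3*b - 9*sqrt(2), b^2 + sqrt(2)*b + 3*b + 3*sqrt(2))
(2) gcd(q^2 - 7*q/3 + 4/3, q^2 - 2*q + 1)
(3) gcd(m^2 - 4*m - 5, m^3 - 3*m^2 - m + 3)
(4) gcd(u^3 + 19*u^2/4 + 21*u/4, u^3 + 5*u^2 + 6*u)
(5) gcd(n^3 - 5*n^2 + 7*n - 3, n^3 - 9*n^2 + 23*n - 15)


(1) = b + 3
(2) = gcd((q - 4/3)*(q - 1), (q - 1)^2) = q - 1
(3) = gcd((m - 5)*(m + 1), (m - 3)*(m - 1)*(m + 1)) = m + 1
(4) = gcd(u*(u + 7/4)*(u + 3), u*(u + 2)*(u + 3)) = u^2 + 3*u
(5) = gcd((n - 3)*(n - 1)^2, (n - 5)*(n - 3)*(n - 1)) = n^2 - 4*n + 3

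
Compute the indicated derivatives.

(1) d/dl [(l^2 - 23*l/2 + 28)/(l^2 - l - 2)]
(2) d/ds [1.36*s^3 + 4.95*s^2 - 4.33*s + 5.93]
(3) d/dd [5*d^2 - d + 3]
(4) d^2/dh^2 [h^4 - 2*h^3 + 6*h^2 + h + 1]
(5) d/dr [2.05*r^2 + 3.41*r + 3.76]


(1) = 3*(7*l^2 - 40*l + 34)/(2*(l^4 - 2*l^3 - 3*l^2 + 4*l + 4))
(2) = 4.08*s^2 + 9.9*s - 4.33
(3) = 10*d - 1
(4) = 12*h^2 - 12*h + 12
(5) = 4.1*r + 3.41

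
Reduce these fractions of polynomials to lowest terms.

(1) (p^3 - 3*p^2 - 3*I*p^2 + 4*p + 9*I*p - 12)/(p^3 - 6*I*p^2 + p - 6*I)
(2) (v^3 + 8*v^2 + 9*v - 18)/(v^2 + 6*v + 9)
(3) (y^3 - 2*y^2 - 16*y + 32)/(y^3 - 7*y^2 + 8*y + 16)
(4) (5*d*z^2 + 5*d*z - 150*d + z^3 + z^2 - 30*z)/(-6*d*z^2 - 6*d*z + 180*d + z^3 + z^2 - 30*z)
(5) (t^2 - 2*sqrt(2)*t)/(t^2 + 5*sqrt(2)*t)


(1) = (p^2 + p*(-3 - 4*I) + 12*I)/(p^2 - 7*I*p - 6)
(2) = (v^2 + 5*v - 6)/(v + 3)
(3) = (y^2 + 2*y - 8)/(y^2 - 3*y - 4)
(4) = (5*d + z)/(-6*d + z)
(5) = (t - 2*sqrt(2))/(t + 5*sqrt(2))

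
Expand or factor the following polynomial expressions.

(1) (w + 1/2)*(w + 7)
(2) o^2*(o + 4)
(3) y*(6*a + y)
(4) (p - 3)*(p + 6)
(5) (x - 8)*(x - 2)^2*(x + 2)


(1) = w^2 + 15*w/2 + 7/2
(2) = o^3 + 4*o^2
(3) = 6*a*y + y^2
(4) = p^2 + 3*p - 18
(5) = x^4 - 10*x^3 + 12*x^2 + 40*x - 64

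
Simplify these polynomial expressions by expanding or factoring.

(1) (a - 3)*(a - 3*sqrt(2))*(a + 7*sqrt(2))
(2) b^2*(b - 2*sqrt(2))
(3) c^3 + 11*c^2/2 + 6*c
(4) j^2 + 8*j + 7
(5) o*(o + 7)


(1) = a^3 - 3*a^2 + 4*sqrt(2)*a^2 - 42*a - 12*sqrt(2)*a + 126
(2) = b^3 - 2*sqrt(2)*b^2
(3) = c*(c + 3/2)*(c + 4)
(4) = (j + 1)*(j + 7)
(5) = o^2 + 7*o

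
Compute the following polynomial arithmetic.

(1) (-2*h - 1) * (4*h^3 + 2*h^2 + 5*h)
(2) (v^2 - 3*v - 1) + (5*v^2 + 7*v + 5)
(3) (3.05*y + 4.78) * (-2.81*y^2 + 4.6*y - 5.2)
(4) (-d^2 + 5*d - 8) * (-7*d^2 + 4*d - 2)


(1) = -8*h^4 - 8*h^3 - 12*h^2 - 5*h
(2) = 6*v^2 + 4*v + 4
(3) = -8.5705*y^3 + 0.5982*y^2 + 6.128*y - 24.856
(4) = 7*d^4 - 39*d^3 + 78*d^2 - 42*d + 16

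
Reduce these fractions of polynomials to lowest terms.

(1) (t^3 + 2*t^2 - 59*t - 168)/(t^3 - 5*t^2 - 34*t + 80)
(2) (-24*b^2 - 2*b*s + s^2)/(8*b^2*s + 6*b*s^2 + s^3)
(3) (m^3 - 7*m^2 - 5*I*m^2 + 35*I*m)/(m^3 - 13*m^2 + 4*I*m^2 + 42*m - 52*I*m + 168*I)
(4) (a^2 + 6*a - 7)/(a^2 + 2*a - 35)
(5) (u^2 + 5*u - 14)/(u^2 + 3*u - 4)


(1) = (t^2 + 10*t + 21)/(t^2 + 3*t - 10)
(2) = (-6*b + s)/(2*b*s + s^2)
(3) = (m^2 - 5*I*m)/(m^2 + m*(-6 + 4*I) - 24*I)
(4) = (a - 1)/(a - 5)
(5) = (u^2 + 5*u - 14)/(u^2 + 3*u - 4)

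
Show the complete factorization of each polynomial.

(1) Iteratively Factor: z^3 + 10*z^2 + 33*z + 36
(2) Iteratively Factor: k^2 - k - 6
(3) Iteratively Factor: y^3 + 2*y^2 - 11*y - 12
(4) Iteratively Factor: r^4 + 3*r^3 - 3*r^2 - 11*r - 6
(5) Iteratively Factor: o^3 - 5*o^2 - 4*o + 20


(1) = (z + 3)*(z^2 + 7*z + 12) = (z + 3)*(z + 4)*(z + 3)
(2) = (k + 2)*(k - 3)
(3) = (y + 1)*(y^2 + y - 12) = (y - 3)*(y + 1)*(y + 4)
(4) = (r - 2)*(r^3 + 5*r^2 + 7*r + 3) = (r - 2)*(r + 1)*(r^2 + 4*r + 3) = (r - 2)*(r + 1)*(r + 3)*(r + 1)
(5) = (o - 5)*(o^2 - 4) = (o - 5)*(o + 2)*(o - 2)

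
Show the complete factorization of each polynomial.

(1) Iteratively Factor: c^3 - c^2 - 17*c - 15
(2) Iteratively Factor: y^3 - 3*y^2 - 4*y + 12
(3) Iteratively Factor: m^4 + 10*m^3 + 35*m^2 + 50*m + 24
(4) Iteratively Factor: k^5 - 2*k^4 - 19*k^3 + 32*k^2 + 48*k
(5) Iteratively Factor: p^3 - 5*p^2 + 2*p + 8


(1) = (c + 1)*(c^2 - 2*c - 15) = (c - 5)*(c + 1)*(c + 3)
(2) = (y - 2)*(y^2 - y - 6) = (y - 3)*(y - 2)*(y + 2)
(3) = (m + 1)*(m^3 + 9*m^2 + 26*m + 24) = (m + 1)*(m + 2)*(m^2 + 7*m + 12) = (m + 1)*(m + 2)*(m + 4)*(m + 3)
(4) = (k)*(k^4 - 2*k^3 - 19*k^2 + 32*k + 48) = k*(k - 3)*(k^3 + k^2 - 16*k - 16) = k*(k - 4)*(k - 3)*(k^2 + 5*k + 4) = k*(k - 4)*(k - 3)*(k + 1)*(k + 4)
(5) = (p - 4)*(p^2 - p - 2) = (p - 4)*(p - 2)*(p + 1)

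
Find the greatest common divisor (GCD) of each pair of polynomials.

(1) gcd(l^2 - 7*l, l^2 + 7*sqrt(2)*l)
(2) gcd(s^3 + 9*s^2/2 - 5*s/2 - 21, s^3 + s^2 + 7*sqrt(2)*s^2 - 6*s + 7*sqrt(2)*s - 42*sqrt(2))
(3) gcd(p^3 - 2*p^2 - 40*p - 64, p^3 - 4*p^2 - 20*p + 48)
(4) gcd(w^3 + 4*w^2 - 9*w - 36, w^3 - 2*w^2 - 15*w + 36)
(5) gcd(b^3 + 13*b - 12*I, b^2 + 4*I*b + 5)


(1) = gcd(l*(l - 7), l*(l + 7*sqrt(2))) = l
(2) = s^2 + s - 6
(3) = p + 4
(4) = gcd((w - 3)*(w + 3)*(w + 4), (w - 3)^2*(w + 4)) = w^2 + w - 12
(5) = b - I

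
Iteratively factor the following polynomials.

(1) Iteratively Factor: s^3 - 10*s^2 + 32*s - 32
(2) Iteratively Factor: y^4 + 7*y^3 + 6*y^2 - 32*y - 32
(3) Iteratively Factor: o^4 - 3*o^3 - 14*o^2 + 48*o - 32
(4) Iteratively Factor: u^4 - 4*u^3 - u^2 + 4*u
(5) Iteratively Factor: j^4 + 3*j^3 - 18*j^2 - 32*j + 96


(1) = (s - 4)*(s^2 - 6*s + 8) = (s - 4)^2*(s - 2)
(2) = (y + 4)*(y^3 + 3*y^2 - 6*y - 8) = (y + 4)^2*(y^2 - y - 2) = (y - 2)*(y + 4)^2*(y + 1)
(3) = (o - 1)*(o^3 - 2*o^2 - 16*o + 32) = (o - 1)*(o + 4)*(o^2 - 6*o + 8) = (o - 2)*(o - 1)*(o + 4)*(o - 4)
(4) = (u)*(u^3 - 4*u^2 - u + 4) = u*(u - 4)*(u^2 - 1) = u*(u - 4)*(u + 1)*(u - 1)
(5) = (j + 4)*(j^3 - j^2 - 14*j + 24) = (j - 3)*(j + 4)*(j^2 + 2*j - 8) = (j - 3)*(j - 2)*(j + 4)*(j + 4)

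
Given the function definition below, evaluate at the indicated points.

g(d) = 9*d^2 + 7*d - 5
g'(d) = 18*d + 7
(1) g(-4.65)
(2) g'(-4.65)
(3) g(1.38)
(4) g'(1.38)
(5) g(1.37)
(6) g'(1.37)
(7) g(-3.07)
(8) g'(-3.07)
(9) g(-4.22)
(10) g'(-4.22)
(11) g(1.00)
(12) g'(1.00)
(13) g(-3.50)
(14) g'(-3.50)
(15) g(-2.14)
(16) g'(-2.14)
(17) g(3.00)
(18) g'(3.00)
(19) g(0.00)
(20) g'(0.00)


(1) = 157.05
(2) = -76.70
(3) = 21.80
(4) = 31.84
(5) = 21.48
(6) = 31.66
(7) = 58.33
(8) = -48.26
(9) = 125.74
(10) = -68.96
(11) = 11.00
(12) = 25.00
(13) = 80.75
(14) = -56.00
(15) = 21.24
(16) = -31.52
(17) = 97.00
(18) = 61.00
(19) = -5.00
(20) = 7.00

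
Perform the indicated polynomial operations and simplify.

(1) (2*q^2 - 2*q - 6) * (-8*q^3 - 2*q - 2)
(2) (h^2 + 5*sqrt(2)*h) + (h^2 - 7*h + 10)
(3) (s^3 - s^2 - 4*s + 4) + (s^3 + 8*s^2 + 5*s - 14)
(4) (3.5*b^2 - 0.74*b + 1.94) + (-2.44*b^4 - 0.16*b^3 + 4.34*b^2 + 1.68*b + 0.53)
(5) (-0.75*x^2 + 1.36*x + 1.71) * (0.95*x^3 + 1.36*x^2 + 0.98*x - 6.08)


(1) = -16*q^5 + 16*q^4 + 44*q^3 + 16*q + 12
(2) = 2*h^2 - 7*h + 5*sqrt(2)*h + 10
(3) = 2*s^3 + 7*s^2 + s - 10
(4) = -2.44*b^4 - 0.16*b^3 + 7.84*b^2 + 0.94*b + 2.47
(5) = -0.7125*x^5 + 0.272*x^4 + 2.7391*x^3 + 8.2184*x^2 - 6.593*x - 10.3968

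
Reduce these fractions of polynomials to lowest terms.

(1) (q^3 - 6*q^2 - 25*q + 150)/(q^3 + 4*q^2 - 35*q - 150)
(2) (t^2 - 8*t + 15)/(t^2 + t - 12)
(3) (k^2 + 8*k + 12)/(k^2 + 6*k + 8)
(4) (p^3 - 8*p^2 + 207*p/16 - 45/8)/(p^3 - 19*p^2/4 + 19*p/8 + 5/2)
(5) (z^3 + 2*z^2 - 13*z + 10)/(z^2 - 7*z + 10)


(1) = (q - 5)/(q + 5)
(2) = (t - 5)/(t + 4)
(3) = (k + 6)/(k + 4)
(4) = (4*p^2 - 27*p + 18)/(4*p^2 - 14*p - 8)
(5) = (z^2 + 4*z - 5)/(z - 5)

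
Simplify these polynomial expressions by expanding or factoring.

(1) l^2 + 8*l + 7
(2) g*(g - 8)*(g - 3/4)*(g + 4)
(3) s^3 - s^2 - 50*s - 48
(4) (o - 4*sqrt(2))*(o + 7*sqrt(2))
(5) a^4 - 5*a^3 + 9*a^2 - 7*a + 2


(1) = (l + 1)*(l + 7)
(2) = g^4 - 19*g^3/4 - 29*g^2 + 24*g
(3) = (s - 8)*(s + 1)*(s + 6)
(4) = o^2 + 3*sqrt(2)*o - 56
(5) = (a - 2)*(a - 1)^3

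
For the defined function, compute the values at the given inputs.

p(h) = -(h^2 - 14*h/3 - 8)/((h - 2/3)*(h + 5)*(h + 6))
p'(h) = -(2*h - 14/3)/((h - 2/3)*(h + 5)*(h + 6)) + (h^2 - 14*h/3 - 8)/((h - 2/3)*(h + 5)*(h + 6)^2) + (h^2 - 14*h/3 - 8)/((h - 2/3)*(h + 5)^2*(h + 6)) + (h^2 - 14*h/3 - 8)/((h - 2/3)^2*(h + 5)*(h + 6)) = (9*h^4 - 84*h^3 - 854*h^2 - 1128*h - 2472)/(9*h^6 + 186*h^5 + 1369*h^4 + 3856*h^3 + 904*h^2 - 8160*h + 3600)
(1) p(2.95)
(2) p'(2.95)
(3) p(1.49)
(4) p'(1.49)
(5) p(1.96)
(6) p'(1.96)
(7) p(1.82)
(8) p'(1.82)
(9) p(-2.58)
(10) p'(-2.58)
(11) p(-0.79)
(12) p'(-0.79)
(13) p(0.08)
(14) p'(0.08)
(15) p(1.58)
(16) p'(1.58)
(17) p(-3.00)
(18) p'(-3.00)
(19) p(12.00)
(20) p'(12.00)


(1) = 0.08
(2) = -0.06
(3) = 0.32
(4) = -0.44
(5) = 0.19
(6) = -0.18
(7) = 0.21
(8) = -0.23
(9) = 0.40
(10) = -0.52
(11) = -0.12
(12) = -0.23
(13) = -0.46
(14) = -0.87
(15) = 0.28
(16) = -0.36
(17) = 0.68
(18) = -0.87
(19) = -0.02
(20) = -0.00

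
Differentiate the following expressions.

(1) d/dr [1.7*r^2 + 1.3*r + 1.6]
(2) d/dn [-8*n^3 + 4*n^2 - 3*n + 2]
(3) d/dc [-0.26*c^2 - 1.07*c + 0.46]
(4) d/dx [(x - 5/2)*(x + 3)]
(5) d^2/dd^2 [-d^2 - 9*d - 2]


(1) = 3.4*r + 1.3
(2) = -24*n^2 + 8*n - 3
(3) = -0.52*c - 1.07
(4) = 2*x + 1/2
(5) = -2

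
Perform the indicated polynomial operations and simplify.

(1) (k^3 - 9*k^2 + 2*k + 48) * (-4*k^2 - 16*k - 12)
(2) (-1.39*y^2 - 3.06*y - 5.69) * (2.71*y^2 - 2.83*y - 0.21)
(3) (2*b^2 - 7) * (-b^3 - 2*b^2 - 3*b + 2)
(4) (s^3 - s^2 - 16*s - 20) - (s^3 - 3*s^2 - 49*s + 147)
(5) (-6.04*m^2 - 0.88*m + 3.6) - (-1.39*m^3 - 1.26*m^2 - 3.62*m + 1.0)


(1) = -4*k^5 + 20*k^4 + 124*k^3 - 116*k^2 - 792*k - 576
(2) = -3.7669*y^4 - 4.3589*y^3 - 6.4682*y^2 + 16.7453*y + 1.1949
(3) = -2*b^5 - 4*b^4 + b^3 + 18*b^2 + 21*b - 14
(4) = 2*s^2 + 33*s - 167
(5) = 1.39*m^3 - 4.78*m^2 + 2.74*m + 2.6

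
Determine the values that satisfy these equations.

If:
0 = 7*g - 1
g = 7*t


Then:
g = 1/7
t = 1/49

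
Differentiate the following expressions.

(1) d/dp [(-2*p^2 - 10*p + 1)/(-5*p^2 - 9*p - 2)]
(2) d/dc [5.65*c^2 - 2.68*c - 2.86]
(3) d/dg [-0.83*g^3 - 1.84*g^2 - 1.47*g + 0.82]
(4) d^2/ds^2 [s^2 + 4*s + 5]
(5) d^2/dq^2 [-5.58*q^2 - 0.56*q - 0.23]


(1) = (-32*p^2 + 18*p + 29)/(25*p^4 + 90*p^3 + 101*p^2 + 36*p + 4)
(2) = 11.3*c - 2.68
(3) = -2.49*g^2 - 3.68*g - 1.47
(4) = 2
(5) = -11.1600000000000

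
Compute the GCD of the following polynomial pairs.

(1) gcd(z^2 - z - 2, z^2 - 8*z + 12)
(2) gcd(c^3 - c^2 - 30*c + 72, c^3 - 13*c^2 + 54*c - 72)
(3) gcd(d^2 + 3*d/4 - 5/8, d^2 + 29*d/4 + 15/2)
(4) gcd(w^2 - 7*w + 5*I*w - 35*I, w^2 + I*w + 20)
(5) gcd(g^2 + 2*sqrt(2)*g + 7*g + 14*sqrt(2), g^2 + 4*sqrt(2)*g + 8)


(1) = gcd((z - 2)*(z + 1), (z - 6)*(z - 2)) = z - 2
(2) = gcd((c - 4)*(c - 3)*(c + 6), (c - 6)*(c - 4)*(c - 3)) = c^2 - 7*c + 12
(3) = d + 5/4
(4) = gcd((w - 7)*(w + 5*I), (w - 4*I)*(w + 5*I)) = w + 5*I
(5) = gcd((g + 7)*(g + 2*sqrt(2)), (g + 2*sqrt(2))^2) = g + 2*sqrt(2)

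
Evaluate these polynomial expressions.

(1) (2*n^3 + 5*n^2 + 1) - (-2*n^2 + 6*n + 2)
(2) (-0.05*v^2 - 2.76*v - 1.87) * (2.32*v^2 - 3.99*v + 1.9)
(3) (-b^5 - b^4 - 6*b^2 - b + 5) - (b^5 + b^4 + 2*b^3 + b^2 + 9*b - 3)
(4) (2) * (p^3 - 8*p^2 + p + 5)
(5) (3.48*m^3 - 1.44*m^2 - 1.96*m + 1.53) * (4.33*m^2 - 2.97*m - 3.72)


(1) = 2*n^3 + 7*n^2 - 6*n - 1
(2) = -0.116*v^4 - 6.2037*v^3 + 6.579*v^2 + 2.2173*v - 3.553
(3) = -2*b^5 - 2*b^4 - 2*b^3 - 7*b^2 - 10*b + 8
(4) = 2*p^3 - 16*p^2 + 2*p + 10
(5) = 15.0684*m^5 - 16.5708*m^4 - 17.1556*m^3 + 17.8029*m^2 + 2.7471*m - 5.6916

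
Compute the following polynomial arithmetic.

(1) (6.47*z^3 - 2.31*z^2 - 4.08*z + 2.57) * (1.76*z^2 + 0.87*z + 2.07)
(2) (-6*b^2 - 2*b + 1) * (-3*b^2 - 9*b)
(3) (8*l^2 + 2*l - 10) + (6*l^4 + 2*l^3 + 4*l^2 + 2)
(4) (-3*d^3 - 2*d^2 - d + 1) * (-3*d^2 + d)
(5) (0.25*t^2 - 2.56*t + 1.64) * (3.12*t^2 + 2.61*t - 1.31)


(1) = 11.3872*z^5 + 1.5633*z^4 + 4.2024*z^3 - 3.8081*z^2 - 6.2097*z + 5.3199
(2) = 18*b^4 + 60*b^3 + 15*b^2 - 9*b
(3) = 6*l^4 + 2*l^3 + 12*l^2 + 2*l - 8
(4) = 9*d^5 + 3*d^4 + d^3 - 4*d^2 + d
(5) = 0.78*t^4 - 7.3347*t^3 - 1.8923*t^2 + 7.634*t - 2.1484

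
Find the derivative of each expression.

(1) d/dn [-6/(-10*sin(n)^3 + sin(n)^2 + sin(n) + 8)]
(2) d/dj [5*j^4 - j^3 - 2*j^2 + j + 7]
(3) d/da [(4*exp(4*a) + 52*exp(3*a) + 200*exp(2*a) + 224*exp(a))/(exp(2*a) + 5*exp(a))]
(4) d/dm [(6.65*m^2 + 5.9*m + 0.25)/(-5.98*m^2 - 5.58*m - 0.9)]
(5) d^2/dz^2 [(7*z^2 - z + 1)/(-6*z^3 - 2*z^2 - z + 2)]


(1) = 6*(-30*sin(n)^2 + 2*sin(n) + 1)*cos(n)/(-10*sin(n)^3 + sin(n)^2 + sin(n) + 8)^2
(2) = 20*j^3 - 3*j^2 - 4*j + 1
(3) = 8*(exp(3*a) + 14*exp(2*a) + 65*exp(a) + 97)*exp(a)/(exp(2*a) + 10*exp(a) + 25)
(4) = (-1.825*m^2 - 8.98*m - 3.915)/(35.7604*m^4 + 66.7368*m^3 + 41.9004*m^2 + 10.044*m + 0.81)
(5) = 2*(-252*z^6 + 108*z^5 - 54*z^4 - 672*z^3 - 42*z^2 - 30*z - 31)/(216*z^9 + 216*z^8 + 180*z^7 - 136*z^6 - 114*z^5 - 90*z^4 + 49*z^3 + 18*z^2 + 12*z - 8)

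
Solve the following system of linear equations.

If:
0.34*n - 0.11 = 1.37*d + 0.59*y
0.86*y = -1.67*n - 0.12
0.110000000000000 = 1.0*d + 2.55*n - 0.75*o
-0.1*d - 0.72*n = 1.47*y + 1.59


Then:
d = 0.72
n = 0.68
o = 3.13
y = -1.46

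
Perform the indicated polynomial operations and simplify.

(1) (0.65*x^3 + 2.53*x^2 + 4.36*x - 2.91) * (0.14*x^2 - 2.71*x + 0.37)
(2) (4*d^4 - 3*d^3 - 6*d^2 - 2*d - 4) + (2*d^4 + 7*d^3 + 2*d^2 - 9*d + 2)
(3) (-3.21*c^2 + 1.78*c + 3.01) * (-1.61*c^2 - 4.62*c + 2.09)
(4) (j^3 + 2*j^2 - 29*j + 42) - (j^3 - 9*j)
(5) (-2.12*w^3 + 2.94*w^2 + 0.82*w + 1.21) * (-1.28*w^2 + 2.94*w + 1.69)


(1) = 0.091*x^5 - 1.4073*x^4 - 6.0054*x^3 - 11.2869*x^2 + 9.4993*x - 1.0767
(2) = 6*d^4 + 4*d^3 - 4*d^2 - 11*d - 2
(3) = 5.1681*c^4 + 11.9644*c^3 - 19.7786*c^2 - 10.186*c + 6.2909
(4) = 2*j^2 - 20*j + 42
(5) = 2.7136*w^5 - 9.996*w^4 + 4.0112*w^3 + 5.8306*w^2 + 4.9432*w + 2.0449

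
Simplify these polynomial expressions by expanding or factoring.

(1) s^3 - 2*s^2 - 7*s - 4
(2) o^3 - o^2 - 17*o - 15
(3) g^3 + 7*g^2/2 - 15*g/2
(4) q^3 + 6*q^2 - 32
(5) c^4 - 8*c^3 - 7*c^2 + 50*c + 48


(1) = (s - 4)*(s + 1)^2
(2) = (o - 5)*(o + 1)*(o + 3)
(3) = g*(g - 3/2)*(g + 5)
(4) = (q - 2)*(q + 4)^2
(5) = (c - 8)*(c - 3)*(c + 1)*(c + 2)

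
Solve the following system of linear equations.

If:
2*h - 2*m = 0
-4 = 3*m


Then:
h = -4/3
m = -4/3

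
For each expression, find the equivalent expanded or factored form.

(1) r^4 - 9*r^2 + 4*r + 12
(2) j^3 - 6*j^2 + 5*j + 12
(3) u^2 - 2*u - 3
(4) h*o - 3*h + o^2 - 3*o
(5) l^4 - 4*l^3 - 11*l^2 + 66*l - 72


(1) = (r - 2)^2*(r + 1)*(r + 3)
(2) = (j - 4)*(j - 3)*(j + 1)
(3) = (u - 3)*(u + 1)
(4) = (h + o)*(o - 3)
(5) = (l - 3)^2*(l - 2)*(l + 4)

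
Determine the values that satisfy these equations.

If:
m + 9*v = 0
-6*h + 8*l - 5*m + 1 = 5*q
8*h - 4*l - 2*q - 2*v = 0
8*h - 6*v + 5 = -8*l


Then:
h = 127*v/88 - 41/176
l = -61*v/88 - 69/176
m = -9*v
q = 271*v/44 - 13/88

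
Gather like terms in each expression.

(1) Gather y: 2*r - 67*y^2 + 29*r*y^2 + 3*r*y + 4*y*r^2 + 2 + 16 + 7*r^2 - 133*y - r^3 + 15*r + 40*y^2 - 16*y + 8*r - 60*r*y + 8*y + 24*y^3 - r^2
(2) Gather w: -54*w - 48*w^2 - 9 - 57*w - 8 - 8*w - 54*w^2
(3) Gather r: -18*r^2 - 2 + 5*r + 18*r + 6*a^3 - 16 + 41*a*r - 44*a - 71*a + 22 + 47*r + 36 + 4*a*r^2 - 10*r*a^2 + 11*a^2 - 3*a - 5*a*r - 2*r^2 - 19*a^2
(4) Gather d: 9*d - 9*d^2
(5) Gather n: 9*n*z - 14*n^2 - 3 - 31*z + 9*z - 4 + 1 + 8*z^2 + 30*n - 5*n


(1) = -r^3 + 6*r^2 + 25*r + 24*y^3 + y^2*(29*r - 27) + y*(4*r^2 - 57*r - 141) + 18
(2) = -102*w^2 - 119*w - 17
(3) = 6*a^3 - 8*a^2 - 118*a + r^2*(4*a - 20) + r*(-10*a^2 + 36*a + 70) + 40
(4) = -9*d^2 + 9*d
(5) = -14*n^2 + n*(9*z + 25) + 8*z^2 - 22*z - 6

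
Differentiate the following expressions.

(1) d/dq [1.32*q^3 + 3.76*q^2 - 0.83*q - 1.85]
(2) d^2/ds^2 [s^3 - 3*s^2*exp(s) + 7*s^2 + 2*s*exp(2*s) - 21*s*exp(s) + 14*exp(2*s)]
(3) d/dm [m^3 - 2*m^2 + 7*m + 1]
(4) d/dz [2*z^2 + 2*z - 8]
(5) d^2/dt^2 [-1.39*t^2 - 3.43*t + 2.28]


(1) = 3.96*q^2 + 7.52*q - 0.83
(2) = -3*s^2*exp(s) + 8*s*exp(2*s) - 33*s*exp(s) + 6*s + 64*exp(2*s) - 48*exp(s) + 14
(3) = 3*m^2 - 4*m + 7
(4) = 4*z + 2
(5) = -2.78000000000000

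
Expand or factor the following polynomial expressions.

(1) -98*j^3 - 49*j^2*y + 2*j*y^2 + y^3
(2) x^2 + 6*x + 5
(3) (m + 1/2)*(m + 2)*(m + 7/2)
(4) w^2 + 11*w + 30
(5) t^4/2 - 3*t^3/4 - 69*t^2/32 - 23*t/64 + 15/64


(1) = (-7*j + y)*(2*j + y)*(7*j + y)
(2) = (x + 1)*(x + 5)
(3) = m^3 + 6*m^2 + 39*m/4 + 7/2
(4) = (w + 5)*(w + 6)
(5) = (t/2 + 1/4)*(t - 3)*(t - 1/4)*(t + 5/4)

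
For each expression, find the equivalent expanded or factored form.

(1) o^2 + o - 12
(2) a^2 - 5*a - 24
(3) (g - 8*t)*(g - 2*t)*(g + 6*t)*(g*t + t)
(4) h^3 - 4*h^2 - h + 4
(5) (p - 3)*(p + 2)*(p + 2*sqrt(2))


(1) = (o - 3)*(o + 4)
(2) = (a - 8)*(a + 3)
(3) = g^4*t - 4*g^3*t^2 + g^3*t - 44*g^2*t^3 - 4*g^2*t^2 + 96*g*t^4 - 44*g*t^3 + 96*t^4
(4) = (h - 4)*(h - 1)*(h + 1)
(5) = p^3 - p^2 + 2*sqrt(2)*p^2 - 6*p - 2*sqrt(2)*p - 12*sqrt(2)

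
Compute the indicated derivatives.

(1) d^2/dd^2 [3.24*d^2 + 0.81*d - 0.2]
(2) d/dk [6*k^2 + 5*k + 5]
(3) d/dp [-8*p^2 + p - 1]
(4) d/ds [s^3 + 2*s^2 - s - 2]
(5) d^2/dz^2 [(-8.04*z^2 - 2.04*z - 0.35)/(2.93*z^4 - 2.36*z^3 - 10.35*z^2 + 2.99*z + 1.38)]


(1) = 6.48000000000000
(2) = 12*k + 5
(3) = 1 - 16*p
(4) = 3*s^2 + 4*s - 1
(5) = (-414.135576*z^8 + 123.4116*z^7 - 411.588436*z^6 + 1220.849952*z^5 + 415.728786*z^4 - 1314.1349*z^3 - 961.894914*z^2 - 116.67555*z - 30.044026)/(25.153757*z^12 - 60.781092*z^11 - 217.604361*z^10 + 493.271377*z^9 + 680.160669*z^8 - 1309.762002*z^7 - 819.968952*z^6 + 1172.378793*z^5 + 124.209729*z^4 - 242.989273*z^3 - 22.119606*z^2 + 17.082468*z + 2.628072)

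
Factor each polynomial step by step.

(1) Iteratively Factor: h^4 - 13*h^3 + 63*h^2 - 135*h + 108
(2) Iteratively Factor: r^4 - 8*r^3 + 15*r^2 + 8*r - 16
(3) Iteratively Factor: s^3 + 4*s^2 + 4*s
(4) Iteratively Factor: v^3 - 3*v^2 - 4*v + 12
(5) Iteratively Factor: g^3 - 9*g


(1) = (h - 3)*(h^3 - 10*h^2 + 33*h - 36) = (h - 3)^2*(h^2 - 7*h + 12) = (h - 3)^3*(h - 4)
(2) = (r - 4)*(r^3 - 4*r^2 - r + 4) = (r - 4)*(r + 1)*(r^2 - 5*r + 4) = (r - 4)*(r - 1)*(r + 1)*(r - 4)
(3) = (s + 2)*(s^2 + 2*s) = s*(s + 2)*(s + 2)
(4) = (v + 2)*(v^2 - 5*v + 6) = (v - 2)*(v + 2)*(v - 3)
(5) = (g + 3)*(g^2 - 3*g) = (g - 3)*(g + 3)*(g)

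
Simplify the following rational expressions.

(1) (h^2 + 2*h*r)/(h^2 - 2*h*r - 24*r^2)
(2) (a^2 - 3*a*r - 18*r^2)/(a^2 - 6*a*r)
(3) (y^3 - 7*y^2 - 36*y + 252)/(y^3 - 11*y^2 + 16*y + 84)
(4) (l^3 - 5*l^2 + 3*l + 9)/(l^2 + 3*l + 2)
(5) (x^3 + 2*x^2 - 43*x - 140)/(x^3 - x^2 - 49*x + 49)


(1) = (-h^2 - 2*h*r)/(-h^2 + 2*h*r + 24*r^2)
(2) = (a + 3*r)/a
(3) = (y + 6)/(y + 2)
(4) = (l^2 - 6*l + 9)/(l + 2)
(5) = (x^2 + 9*x + 20)/(x^2 + 6*x - 7)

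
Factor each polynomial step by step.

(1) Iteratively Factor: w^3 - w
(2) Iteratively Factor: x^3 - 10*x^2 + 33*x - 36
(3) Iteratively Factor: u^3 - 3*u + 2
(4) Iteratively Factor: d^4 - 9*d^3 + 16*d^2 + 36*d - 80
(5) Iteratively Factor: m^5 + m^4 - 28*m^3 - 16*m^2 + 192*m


(1) = (w)*(w^2 - 1) = w*(w + 1)*(w - 1)
(2) = (x - 4)*(x^2 - 6*x + 9) = (x - 4)*(x - 3)*(x - 3)
(3) = (u + 2)*(u^2 - 2*u + 1) = (u - 1)*(u + 2)*(u - 1)
(4) = (d - 2)*(d^3 - 7*d^2 + 2*d + 40) = (d - 4)*(d - 2)*(d^2 - 3*d - 10) = (d - 5)*(d - 4)*(d - 2)*(d + 2)
(5) = (m - 4)*(m^4 + 5*m^3 - 8*m^2 - 48*m) = (m - 4)*(m + 4)*(m^3 + m^2 - 12*m) = m*(m - 4)*(m + 4)*(m^2 + m - 12) = m*(m - 4)*(m - 3)*(m + 4)*(m + 4)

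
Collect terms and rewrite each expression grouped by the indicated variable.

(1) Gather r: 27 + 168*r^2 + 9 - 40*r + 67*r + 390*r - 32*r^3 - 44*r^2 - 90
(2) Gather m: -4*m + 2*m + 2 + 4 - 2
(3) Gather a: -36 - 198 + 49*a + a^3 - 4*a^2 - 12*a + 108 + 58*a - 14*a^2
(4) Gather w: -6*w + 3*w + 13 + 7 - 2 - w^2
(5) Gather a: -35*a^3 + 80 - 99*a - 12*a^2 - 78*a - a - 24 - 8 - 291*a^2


(1) = -32*r^3 + 124*r^2 + 417*r - 54
(2) = 4 - 2*m
(3) = a^3 - 18*a^2 + 95*a - 126
(4) = -w^2 - 3*w + 18
(5) = -35*a^3 - 303*a^2 - 178*a + 48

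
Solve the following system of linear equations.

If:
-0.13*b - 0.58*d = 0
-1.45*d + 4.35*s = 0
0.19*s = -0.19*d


Then:
b = 0.00
d = 0.00
s = 0.00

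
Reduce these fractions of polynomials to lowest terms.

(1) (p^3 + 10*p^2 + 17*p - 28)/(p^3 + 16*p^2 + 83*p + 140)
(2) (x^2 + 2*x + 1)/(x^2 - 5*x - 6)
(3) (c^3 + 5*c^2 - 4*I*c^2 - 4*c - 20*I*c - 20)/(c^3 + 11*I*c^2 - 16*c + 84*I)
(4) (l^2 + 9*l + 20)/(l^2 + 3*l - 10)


(1) = (p - 1)/(p + 5)
(2) = (x + 1)/(x - 6)
(3) = (c^2 + c*(5 - 2*I) - 10*I)/(c^2 + 13*I*c - 42)
(4) = (l + 4)/(l - 2)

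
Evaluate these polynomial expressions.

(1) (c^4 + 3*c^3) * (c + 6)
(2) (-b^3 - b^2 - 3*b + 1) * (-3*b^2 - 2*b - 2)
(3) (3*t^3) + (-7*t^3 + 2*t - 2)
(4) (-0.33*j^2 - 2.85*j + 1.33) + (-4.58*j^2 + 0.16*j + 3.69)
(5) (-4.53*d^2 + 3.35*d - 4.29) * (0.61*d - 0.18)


(1) = c^5 + 9*c^4 + 18*c^3
(2) = 3*b^5 + 5*b^4 + 13*b^3 + 5*b^2 + 4*b - 2
(3) = -4*t^3 + 2*t - 2
(4) = -4.91*j^2 - 2.69*j + 5.02
(5) = -2.7633*d^3 + 2.8589*d^2 - 3.2199*d + 0.7722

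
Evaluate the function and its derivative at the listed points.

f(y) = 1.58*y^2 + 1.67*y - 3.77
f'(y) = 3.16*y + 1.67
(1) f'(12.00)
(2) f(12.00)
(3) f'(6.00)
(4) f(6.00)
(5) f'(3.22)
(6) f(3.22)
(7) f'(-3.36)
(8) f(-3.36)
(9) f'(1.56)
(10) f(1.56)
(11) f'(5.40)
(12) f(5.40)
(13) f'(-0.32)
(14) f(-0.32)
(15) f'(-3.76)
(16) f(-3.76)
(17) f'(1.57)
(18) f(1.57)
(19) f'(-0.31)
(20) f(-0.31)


(1) = 39.59
(2) = 243.79
(3) = 20.63
(4) = 63.13
(5) = 11.85
(6) = 17.99
(7) = -8.95
(8) = 8.46
(9) = 6.60
(10) = 2.68
(11) = 18.73
(12) = 51.32
(13) = 0.66
(14) = -4.14
(15) = -10.21
(16) = 12.29
(17) = 6.63
(18) = 2.75
(19) = 0.69
(20) = -4.14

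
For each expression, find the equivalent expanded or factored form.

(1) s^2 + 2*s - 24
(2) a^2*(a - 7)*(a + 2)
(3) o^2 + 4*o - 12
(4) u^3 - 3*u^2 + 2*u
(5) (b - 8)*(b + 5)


(1) = (s - 4)*(s + 6)
(2) = a^4 - 5*a^3 - 14*a^2
(3) = (o - 2)*(o + 6)
(4) = u*(u - 2)*(u - 1)
(5) = b^2 - 3*b - 40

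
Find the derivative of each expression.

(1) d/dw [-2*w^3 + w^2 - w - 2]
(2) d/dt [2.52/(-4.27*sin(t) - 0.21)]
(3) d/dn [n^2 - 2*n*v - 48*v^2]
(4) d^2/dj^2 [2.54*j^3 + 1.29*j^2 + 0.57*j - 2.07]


(1) = -6*w^2 + 2*w - 1
(2) = 10.7604*cos(t)/(4.27*sin(t) + 0.21)^2
(3) = 2*n - 2*v
(4) = 15.24*j + 2.58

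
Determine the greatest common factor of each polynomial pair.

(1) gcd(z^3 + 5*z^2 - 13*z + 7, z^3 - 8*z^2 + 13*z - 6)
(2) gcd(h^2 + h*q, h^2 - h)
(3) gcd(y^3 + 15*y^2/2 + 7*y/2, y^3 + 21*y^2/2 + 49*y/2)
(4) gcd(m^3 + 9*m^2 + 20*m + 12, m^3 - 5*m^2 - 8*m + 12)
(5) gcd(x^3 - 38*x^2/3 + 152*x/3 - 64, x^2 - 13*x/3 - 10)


(1) = gcd((z - 1)^2*(z + 7), (z - 6)*(z - 1)^2) = z^2 - 2*z + 1
(2) = h
(3) = y^2 + 7*y
(4) = gcd((m + 1)*(m + 2)*(m + 6), (m - 6)*(m - 1)*(m + 2)) = m + 2
(5) = x - 6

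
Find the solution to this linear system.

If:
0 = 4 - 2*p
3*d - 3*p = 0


Then:
d = 2
p = 2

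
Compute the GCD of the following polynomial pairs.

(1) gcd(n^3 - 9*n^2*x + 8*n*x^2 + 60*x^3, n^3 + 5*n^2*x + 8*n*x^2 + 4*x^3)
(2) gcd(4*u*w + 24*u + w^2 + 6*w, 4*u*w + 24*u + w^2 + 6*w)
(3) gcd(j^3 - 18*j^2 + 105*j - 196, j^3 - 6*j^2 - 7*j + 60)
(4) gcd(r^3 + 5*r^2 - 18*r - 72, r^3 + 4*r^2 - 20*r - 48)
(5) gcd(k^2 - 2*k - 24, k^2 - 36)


(1) = gcd((n - 6*x)*(n - 5*x)*(n + 2*x), (n + x)*(n + 2*x)^2) = n + 2*x
(2) = gcd((4*u + w)*(w + 6), (4*u + w)*(w + 6)) = 4*u*w + 24*u + w^2 + 6*w
(3) = j - 4
(4) = gcd((r - 4)*(r + 3)*(r + 6), (r - 4)*(r + 2)*(r + 6)) = r^2 + 2*r - 24
(5) = k - 6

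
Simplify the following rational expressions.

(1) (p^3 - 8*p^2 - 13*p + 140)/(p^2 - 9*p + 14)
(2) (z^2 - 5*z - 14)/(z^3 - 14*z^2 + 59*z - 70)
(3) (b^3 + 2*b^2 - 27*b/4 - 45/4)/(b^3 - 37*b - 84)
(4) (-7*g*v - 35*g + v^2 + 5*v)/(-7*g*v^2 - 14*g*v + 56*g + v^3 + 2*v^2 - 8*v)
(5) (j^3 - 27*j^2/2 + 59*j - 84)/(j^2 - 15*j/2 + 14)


(1) = (p^2 - p - 20)/(p - 2)
(2) = (z + 2)/(z^2 - 7*z + 10)
(3) = (4*b^2 - 4*b - 15)/(4*b^2 - 12*b - 112)
(4) = (v + 5)/(v^2 + 2*v - 8)
(5) = j - 6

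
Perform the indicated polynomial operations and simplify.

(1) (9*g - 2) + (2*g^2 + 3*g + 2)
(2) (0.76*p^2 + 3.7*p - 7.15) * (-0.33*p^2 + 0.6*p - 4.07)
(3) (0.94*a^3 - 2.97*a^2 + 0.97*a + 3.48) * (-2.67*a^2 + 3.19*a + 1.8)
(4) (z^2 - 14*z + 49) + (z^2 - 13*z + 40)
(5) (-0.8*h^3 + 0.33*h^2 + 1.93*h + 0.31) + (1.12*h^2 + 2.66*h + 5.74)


(1) = 2*g^2 + 12*g
(2) = -0.2508*p^4 - 0.765*p^3 + 1.4863*p^2 - 19.349*p + 29.1005
(3) = -2.5098*a^5 + 10.9285*a^4 - 10.3722*a^3 - 11.5433*a^2 + 12.8472*a + 6.264
(4) = 2*z^2 - 27*z + 89
(5) = -0.8*h^3 + 1.45*h^2 + 4.59*h + 6.05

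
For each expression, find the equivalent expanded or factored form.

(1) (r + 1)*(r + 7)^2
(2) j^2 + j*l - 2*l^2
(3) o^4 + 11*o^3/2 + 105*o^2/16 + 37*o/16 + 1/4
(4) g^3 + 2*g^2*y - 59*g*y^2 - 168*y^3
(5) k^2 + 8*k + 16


(1) = r^3 + 15*r^2 + 63*r + 49
(2) = (j - l)*(j + 2*l)
(3) = (o + 1/4)^2*(o + 1)*(o + 4)
(4) = (g - 8*y)*(g + 3*y)*(g + 7*y)
(5) = (k + 4)^2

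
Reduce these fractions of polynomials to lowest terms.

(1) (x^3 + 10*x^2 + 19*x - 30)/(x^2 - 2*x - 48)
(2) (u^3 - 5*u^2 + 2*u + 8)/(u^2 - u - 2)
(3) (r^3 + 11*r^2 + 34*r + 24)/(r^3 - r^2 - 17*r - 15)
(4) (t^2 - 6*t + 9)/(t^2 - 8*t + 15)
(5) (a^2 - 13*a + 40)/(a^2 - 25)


(1) = (x^2 + 4*x - 5)/(x - 8)
(2) = u - 4
(3) = (r^2 + 10*r + 24)/(r^2 - 2*r - 15)
(4) = (t - 3)/(t - 5)
(5) = (a - 8)/(a + 5)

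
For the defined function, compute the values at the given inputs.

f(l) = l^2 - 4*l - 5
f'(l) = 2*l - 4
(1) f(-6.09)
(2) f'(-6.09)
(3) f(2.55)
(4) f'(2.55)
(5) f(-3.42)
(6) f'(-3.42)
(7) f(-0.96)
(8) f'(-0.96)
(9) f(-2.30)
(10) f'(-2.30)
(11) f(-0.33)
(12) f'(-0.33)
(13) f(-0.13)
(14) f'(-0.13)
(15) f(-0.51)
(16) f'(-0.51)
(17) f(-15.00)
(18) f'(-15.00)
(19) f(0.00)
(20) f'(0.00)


(1) = 56.45
(2) = -16.18
(3) = -8.70
(4) = 1.10
(5) = 20.38
(6) = -10.84
(7) = -0.24
(8) = -5.92
(9) = 9.49
(10) = -8.60
(11) = -3.57
(12) = -4.66
(13) = -4.46
(14) = -4.26
(15) = -2.70
(16) = -5.02
(17) = 280.00
(18) = -34.00
(19) = -5.00
(20) = -4.00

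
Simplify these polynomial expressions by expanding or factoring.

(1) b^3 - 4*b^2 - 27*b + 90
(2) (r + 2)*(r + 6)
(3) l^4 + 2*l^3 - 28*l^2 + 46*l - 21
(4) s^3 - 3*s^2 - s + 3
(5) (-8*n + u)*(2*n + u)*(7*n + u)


(1) = (b - 6)*(b - 3)*(b + 5)
(2) = r^2 + 8*r + 12
(3) = (l - 3)*(l - 1)^2*(l + 7)
(4) = (s - 3)*(s - 1)*(s + 1)
(5) = -112*n^3 - 58*n^2*u + n*u^2 + u^3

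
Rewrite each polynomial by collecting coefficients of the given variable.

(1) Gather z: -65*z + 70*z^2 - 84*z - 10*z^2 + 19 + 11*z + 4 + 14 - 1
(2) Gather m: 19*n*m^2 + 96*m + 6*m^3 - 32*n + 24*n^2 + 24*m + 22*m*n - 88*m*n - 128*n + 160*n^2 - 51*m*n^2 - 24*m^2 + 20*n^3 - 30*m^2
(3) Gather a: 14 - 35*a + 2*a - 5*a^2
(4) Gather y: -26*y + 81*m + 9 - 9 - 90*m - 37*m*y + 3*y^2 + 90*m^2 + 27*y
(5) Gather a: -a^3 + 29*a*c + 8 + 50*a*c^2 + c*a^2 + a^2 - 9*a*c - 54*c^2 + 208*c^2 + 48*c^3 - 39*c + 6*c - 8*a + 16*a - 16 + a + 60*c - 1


(1) = 60*z^2 - 138*z + 36
(2) = 6*m^3 + m^2*(19*n - 54) + m*(-51*n^2 - 66*n + 120) + 20*n^3 + 184*n^2 - 160*n
(3) = -5*a^2 - 33*a + 14
(4) = 90*m^2 - 9*m + 3*y^2 + y*(1 - 37*m)
(5) = -a^3 + a^2*(c + 1) + a*(50*c^2 + 20*c + 9) + 48*c^3 + 154*c^2 + 27*c - 9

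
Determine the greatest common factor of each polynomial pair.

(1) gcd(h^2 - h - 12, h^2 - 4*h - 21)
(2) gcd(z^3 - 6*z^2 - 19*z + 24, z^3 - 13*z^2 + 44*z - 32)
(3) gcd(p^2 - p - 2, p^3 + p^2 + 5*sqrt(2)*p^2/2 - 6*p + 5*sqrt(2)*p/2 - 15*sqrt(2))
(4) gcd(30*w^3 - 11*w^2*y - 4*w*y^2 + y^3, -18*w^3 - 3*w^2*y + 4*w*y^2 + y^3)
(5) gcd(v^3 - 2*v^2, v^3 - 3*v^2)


(1) = h + 3
(2) = gcd((z - 8)*(z - 1)*(z + 3), (z - 8)*(z - 4)*(z - 1)) = z^2 - 9*z + 8
(3) = p - 2
(4) = gcd((-5*w + y)*(-2*w + y)*(3*w + y), (-2*w + y)*(3*w + y)^2) = -6*w^2 + w*y + y^2
(5) = gcd(v^2*(v - 2), v^2*(v - 3)) = v^2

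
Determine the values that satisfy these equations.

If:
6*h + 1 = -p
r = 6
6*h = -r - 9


Then:
h = -5/2
p = 14
r = 6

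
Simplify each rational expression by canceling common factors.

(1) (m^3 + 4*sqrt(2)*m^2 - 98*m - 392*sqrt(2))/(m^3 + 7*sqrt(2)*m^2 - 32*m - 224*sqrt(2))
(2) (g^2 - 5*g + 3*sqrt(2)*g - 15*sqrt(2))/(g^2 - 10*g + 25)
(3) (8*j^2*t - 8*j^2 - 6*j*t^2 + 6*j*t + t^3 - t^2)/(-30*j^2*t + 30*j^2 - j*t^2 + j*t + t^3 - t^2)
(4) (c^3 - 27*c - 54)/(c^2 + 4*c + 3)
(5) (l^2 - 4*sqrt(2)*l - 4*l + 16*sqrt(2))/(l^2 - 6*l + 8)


(1) = (m - 7*sqrt(2))/(m - 4*sqrt(2))
(2) = (g + 3*sqrt(2))/(g - 5)
(3) = (8*j^2 - 6*j*t + t^2)/(-30*j^2 - j*t + t^2)
(4) = (c^2 - 3*c - 18)/(c + 1)
(5) = (l - 4*sqrt(2))/(l - 2)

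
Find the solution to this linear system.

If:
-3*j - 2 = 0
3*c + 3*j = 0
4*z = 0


Then:
c = 2/3
j = -2/3
z = 0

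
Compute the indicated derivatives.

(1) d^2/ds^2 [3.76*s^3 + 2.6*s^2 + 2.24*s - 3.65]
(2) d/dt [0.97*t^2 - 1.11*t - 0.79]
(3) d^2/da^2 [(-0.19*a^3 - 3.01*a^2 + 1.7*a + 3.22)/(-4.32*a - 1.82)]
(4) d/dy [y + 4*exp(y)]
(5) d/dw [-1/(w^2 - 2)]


(1) = 22.56*s + 5.2
(2) = 1.94*t - 1.11
(3) = (7.091712*a^3 + 8.963136*a^2 + 3.776136*a - 73.513048)/(80.621568*a^3 + 101.896704*a^2 + 42.928704*a + 6.028568)
(4) = 4*exp(y) + 1
(5) = 2*w/(w^2 - 2)^2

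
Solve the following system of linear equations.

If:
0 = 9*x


Then:
x = 0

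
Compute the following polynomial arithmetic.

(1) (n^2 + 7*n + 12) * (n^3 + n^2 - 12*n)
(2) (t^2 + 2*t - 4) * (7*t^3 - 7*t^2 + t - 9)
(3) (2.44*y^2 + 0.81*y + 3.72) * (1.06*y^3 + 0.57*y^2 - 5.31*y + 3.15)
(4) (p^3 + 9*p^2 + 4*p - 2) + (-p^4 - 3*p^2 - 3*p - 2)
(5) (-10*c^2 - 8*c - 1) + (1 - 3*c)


(1) = n^5 + 8*n^4 + 7*n^3 - 72*n^2 - 144*n
(2) = 7*t^5 + 7*t^4 - 41*t^3 + 21*t^2 - 22*t + 36
(3) = 2.5864*y^5 + 2.2494*y^4 - 8.5515*y^3 + 5.5053*y^2 - 17.2017*y + 11.718
(4) = -p^4 + p^3 + 6*p^2 + p - 4
(5) = -10*c^2 - 11*c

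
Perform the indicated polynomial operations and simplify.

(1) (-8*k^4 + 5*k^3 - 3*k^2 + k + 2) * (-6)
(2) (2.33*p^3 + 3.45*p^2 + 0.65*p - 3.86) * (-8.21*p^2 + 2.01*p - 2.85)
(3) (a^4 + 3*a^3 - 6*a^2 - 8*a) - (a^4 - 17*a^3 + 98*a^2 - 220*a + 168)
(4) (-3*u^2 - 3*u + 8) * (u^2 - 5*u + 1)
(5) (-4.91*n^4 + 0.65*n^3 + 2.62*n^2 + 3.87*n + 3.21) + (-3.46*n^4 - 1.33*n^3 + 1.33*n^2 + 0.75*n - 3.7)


(1) = 48*k^4 - 30*k^3 + 18*k^2 - 6*k - 12
(2) = -19.1293*p^5 - 23.6412*p^4 - 5.0425*p^3 + 23.1646*p^2 - 9.6111*p + 11.001
(3) = 20*a^3 - 104*a^2 + 212*a - 168
(4) = -3*u^4 + 12*u^3 + 20*u^2 - 43*u + 8
(5) = -8.37*n^4 - 0.68*n^3 + 3.95*n^2 + 4.62*n - 0.49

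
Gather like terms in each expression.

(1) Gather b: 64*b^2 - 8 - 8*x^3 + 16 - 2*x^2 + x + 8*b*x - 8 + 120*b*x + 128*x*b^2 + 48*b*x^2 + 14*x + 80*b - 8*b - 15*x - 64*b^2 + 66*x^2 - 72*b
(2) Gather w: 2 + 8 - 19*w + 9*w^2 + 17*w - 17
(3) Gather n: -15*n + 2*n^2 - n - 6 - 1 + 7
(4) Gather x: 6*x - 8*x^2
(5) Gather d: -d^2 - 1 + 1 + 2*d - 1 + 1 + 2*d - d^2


(1) = 128*b^2*x + b*(48*x^2 + 128*x) - 8*x^3 + 64*x^2
(2) = 9*w^2 - 2*w - 7
(3) = 2*n^2 - 16*n
(4) = -8*x^2 + 6*x
(5) = -2*d^2 + 4*d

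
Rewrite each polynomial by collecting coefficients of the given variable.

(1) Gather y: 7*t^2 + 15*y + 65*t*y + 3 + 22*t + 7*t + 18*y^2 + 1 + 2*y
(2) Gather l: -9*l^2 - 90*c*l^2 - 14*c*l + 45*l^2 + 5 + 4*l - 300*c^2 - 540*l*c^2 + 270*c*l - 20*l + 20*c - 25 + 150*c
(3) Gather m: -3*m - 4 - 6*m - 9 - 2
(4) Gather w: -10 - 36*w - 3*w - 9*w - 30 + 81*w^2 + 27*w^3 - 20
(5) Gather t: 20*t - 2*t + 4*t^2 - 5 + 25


(1) = 7*t^2 + 29*t + 18*y^2 + y*(65*t + 17) + 4
(2) = -300*c^2 + 170*c + l^2*(36 - 90*c) + l*(-540*c^2 + 256*c - 16) - 20
(3) = -9*m - 15
(4) = 27*w^3 + 81*w^2 - 48*w - 60
(5) = 4*t^2 + 18*t + 20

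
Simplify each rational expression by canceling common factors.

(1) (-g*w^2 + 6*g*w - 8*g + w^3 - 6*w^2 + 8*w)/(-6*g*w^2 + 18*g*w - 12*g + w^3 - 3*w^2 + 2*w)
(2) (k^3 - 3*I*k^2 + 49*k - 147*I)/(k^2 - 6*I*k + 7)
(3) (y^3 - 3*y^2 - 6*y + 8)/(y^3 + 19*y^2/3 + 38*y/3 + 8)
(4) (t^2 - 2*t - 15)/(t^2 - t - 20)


(1) = (-g*w + 4*g + w^2 - 4*w)/(-6*g*w + 6*g + w^2 - w)
(2) = (k^2 + 4*I*k + 21)/(k + I)
(3) = (3*y^2 - 15*y + 12)/(3*y^2 + 13*y + 12)
(4) = (t + 3)/(t + 4)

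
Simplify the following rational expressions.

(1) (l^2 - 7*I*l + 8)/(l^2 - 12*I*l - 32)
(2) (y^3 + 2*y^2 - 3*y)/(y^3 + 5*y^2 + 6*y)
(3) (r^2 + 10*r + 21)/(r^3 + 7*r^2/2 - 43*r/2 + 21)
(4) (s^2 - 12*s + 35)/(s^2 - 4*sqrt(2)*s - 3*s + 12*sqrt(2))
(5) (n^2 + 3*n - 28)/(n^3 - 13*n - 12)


(1) = (l + I)/(l - 4*I)
(2) = (y - 1)/(y + 2)
(3) = (2*r + 6)/(2*r^2 - 7*r + 6)
(4) = (s^2 - 12*s + 35)/(s^2 + s*(-4*sqrt(2) - 3) + 12*sqrt(2))
(5) = (n + 7)/(n^2 + 4*n + 3)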